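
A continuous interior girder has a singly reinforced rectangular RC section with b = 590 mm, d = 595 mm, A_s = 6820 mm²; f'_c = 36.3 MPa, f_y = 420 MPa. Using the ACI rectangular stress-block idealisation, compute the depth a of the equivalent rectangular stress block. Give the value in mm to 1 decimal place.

a ≈ 157.3 mm

T = A_s f_y = 6820 × 420 = 2864400 N = 2864.4 kN.
Setting C = 0.85 f'_c a b equal to T: a = 2864400/(0.85 × 36.3 × 590) = 157.3 mm.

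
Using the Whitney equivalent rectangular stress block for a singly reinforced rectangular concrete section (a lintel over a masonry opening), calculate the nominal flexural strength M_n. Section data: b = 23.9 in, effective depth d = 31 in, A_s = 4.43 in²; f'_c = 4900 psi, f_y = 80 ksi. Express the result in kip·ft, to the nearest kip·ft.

M_n ≈ 863 kip·ft

T = A_s f_y = 4.43 × 80 = 354.4 kips.
a = T/(0.85 f'_c b) = 354.4/(0.85 × 4.9 × 23.9) = 3.560 in.
M_n = T(d − a/2) = 354.4 × (31 − 1.78) = 10355.6 kip·in = 10355.6/12 = 862.97 kip·ft.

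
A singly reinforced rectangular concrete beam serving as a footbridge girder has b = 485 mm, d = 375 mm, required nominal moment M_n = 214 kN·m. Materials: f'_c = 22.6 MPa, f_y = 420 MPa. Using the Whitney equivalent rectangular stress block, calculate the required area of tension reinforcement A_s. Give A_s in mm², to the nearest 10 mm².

A_s ≈ 1490 mm²

With M_n = 0.85 f'_c a b (d − a/2), solve the quadratic for a:
a = d − √(d² − 2M_n/(0.85 f'_c b)) = 375 − √(375² − 2 × 214×10⁶/(0.85 × 22.6 × 485)) = 67.29 mm.
A_s = 0.85 f'_c a b / f_y = 0.85 × 22.6 × 67.29 × 485 / 420 = 1492.7 mm².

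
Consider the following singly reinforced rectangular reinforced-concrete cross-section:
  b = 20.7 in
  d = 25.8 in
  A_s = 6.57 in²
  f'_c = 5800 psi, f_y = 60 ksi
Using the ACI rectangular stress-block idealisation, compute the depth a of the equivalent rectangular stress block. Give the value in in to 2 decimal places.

T = A_s f_y = 6.57 × 60 = 394.2 kips.
a = T/(0.85 f'_c b) = 394.2/(0.85 × 5.8 × 20.7) = 3.86 in.

a ≈ 3.86 in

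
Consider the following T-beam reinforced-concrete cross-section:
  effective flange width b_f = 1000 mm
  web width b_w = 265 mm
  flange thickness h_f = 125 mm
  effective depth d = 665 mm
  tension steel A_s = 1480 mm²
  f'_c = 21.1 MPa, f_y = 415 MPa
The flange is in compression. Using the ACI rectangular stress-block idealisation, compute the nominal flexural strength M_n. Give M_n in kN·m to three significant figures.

Tension: T = A_s f_y = 1480 × 415 = 614200 N.
Try a within the flange: a = T/(0.85 f'_c b_f) = 614200/(0.85 × 21.1 × 1000) = 34.25 mm.
Since a = 34.25 ≤ h_f = 125 mm, the stress block lies entirely in the flange; analyse as a rectangular beam of width b_f.
M_n = T(d − a/2) = 614200 × (665 − 17.125) = 397.92 × 10⁶ N·mm.
M_n = 397.92 kN·m.

M_n ≈ 398 kN·m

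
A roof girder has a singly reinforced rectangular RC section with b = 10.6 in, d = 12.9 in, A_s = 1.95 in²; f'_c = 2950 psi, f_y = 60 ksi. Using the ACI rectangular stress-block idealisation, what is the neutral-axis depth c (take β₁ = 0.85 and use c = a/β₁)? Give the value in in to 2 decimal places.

T = A_s f_y = 1.95 × 60 = 117 kips.
a = T/(0.85 f'_c b) = 117/(0.85 × 2.95 × 10.6) = 4.4019 in.
With β₁ = 0.85, c = a/β₁ = 4.4019/0.85 = 5.18 in.

c ≈ 5.18 in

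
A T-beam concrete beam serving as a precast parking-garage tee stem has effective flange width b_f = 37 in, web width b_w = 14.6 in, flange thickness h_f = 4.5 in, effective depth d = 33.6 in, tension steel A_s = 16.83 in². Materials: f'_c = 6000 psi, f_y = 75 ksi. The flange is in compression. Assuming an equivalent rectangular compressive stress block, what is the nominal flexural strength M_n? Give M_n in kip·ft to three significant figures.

Tension: T = A_s f_y = 16.83 × 75 = 1262.25 kips.
Try a within the flange: a = T/(0.85 f'_c b_f) = 1262.25/(0.85 × 6 × 37) = 6.689 in.
a = 6.689 > h_f = 4.5 in: the block extends into the web. Split into flange-overhang and web parts.
C_f = 0.85 f'_c (b_f − b_w) h_f = 0.85 × 6 × (37 − 14.6) × 4.5 = 514.1 kips.
Remaining web compression depth: a_w = (T − C_f)/(0.85 f'_c b_w) = (1262.25 − 514.1)/(0.85 × 6 × 14.6) = 10.048 in.
M_n = C_f(d − h_f/2) + (T − C_f)(d − a_w/2) = 514.1 × (33.6 − 2.25) + 748.15 × (33.6 − 5.024) = 16117.0 + 21379.1 = 37496.1 kip·in.
M_n = 37496.1/12 = 3124.68 kip·ft.

M_n ≈ 3120 kip·ft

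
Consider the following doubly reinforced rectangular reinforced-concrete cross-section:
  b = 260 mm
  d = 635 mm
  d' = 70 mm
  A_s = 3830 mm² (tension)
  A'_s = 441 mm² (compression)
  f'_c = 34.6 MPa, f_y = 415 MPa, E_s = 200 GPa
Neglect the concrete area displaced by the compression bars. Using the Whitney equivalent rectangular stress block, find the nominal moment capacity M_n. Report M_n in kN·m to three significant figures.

M_n ≈ 867 kN·m

Assume both tension and compression steel yield.
Net tension couple steel: A_s − A'_s = 3389 mm².
a = (A_s − A'_s) f_y / (0.85 f'_c b) = 1406435/(0.85 × 34.6 × 260) = 183.93 mm.
c = a/β₁ = 183.93/0.803 = 229.05 mm; ε'_s = 0.003(c − d')/c = 0.0021 ≥ f_y/E_s = 0.0021, so compression steel does yield.
M_n = (A_s − A'_s) f_y (d − a/2) + A'_s f_y (d − d') = [1406435 × (635 − 91.965) + 183015 × (635 − 70)] × 10⁻⁶ = 763.74 + 103.40 = 867.14 kN·m.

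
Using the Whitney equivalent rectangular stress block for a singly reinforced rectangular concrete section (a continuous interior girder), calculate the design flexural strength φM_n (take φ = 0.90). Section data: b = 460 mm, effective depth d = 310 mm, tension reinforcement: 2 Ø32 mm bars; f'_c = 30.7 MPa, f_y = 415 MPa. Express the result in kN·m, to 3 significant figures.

φM_n ≈ 169 kN·m

A_s = 2 × 804 = 1608 mm².
T = A_s f_y = 1608 × 415 = 667320 N = 667.32 kN.
From C = T: a = T/(0.85 f'_c b) = 667320/(0.85 × 30.7 × 460) = 55.59 mm.
M_n = T(d − a/2) = 667.32 kN × (310 − 27.795) mm = 188.32 kN·m.
φM_n = 0.90 × 188.32 = 169.49 kN·m.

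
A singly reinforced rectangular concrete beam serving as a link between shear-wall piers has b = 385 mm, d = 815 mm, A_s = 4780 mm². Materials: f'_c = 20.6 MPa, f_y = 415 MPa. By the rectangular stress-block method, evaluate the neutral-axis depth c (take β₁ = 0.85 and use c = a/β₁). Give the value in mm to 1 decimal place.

c ≈ 346.2 mm

T = A_s f_y = 4780 × 415 = 1983700 N = 1983.7 kN.
Setting C = 0.85 f'_c a b equal to T: a = 1983700/(0.85 × 20.6 × 385) = 294.259 mm.
With β₁ = 0.85, c = a/β₁ = 294.259/0.85 = 346.2 mm.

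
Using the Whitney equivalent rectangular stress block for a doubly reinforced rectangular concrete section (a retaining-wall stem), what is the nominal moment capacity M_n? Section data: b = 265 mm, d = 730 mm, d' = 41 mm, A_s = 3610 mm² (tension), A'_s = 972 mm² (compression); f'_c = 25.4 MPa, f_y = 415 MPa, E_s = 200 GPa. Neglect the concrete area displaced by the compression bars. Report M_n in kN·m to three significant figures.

Assume both tension and compression steel yield.
Net tension couple steel: A_s − A'_s = 2638 mm².
a = (A_s − A'_s) f_y / (0.85 f'_c b) = 1094770/(0.85 × 25.4 × 265) = 191.35 mm.
c = a/β₁ = 191.35/0.85 = 225.12 mm; ε'_s = 0.003(c − d')/c = 0.0025 ≥ f_y/E_s = 0.0021, so compression steel does yield.
M_n = (A_s − A'_s) f_y (d − a/2) + A'_s f_y (d − d') = [1094770 × (730 − 95.675) + 403380 × (730 − 41)] × 10⁻⁶ = 694.44 + 277.93 = 972.37 kN·m.

M_n ≈ 972 kN·m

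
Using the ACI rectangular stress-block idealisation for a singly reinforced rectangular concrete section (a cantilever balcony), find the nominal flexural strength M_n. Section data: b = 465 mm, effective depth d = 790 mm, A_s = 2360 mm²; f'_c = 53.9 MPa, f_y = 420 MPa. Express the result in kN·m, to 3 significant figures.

M_n ≈ 760 kN·m

T = A_s f_y = 2360 × 420 = 991200 N = 991.2 kN.
From C = T: a = T/(0.85 f'_c b) = 991200/(0.85 × 53.9 × 465) = 46.53 mm.
M_n = T(d − a/2) = 991.2 kN × (790 − 23.265) mm = 759.99 kN·m.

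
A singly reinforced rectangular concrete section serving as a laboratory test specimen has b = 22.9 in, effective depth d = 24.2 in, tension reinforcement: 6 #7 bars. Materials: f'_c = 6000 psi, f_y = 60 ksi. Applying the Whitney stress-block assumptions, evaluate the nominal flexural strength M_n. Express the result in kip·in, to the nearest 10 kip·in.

M_n ≈ 5030 kip·in

A_s = 6 × 0.6 = 3.6 in².
T = A_s f_y = 3.6 × 60 = 216 kips.
a = T/(0.85 f'_c b) = 216/(0.85 × 6 × 22.9) = 1.849 in.
M_n = T(d − a/2) = 216 × (24.2 − 0.9245) = 5027.5 kip·in.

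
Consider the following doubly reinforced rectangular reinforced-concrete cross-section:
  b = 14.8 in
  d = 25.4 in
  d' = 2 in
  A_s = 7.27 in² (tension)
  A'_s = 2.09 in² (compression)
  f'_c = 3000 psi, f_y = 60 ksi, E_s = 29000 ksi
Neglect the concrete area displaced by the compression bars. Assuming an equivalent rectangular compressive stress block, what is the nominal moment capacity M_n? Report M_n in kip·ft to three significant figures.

M_n ≈ 796 kip·ft

Assume both steels yield.
a = (A_s − A'_s) f_y/(0.85 f'_c b) = (7.27 − 2.09) × 60/(0.85 × 3 × 14.8) = 8.235 in.
c = a/β₁ = 8.235/0.85 = 9.688 in; ε'_s = 0.003(c − d')/c = 0.0024 ≥ ε_y = 0.0021, so the compression steel yields.
M_n = (A_s − A'_s) f_y (d − a/2) + A'_s f_y (d − d') = 310.8 × (25.4 − 4.1175) + 125.4 × (25.4 − 2) = 6614.6 + 2934.4 = 9549.0 kip·in = 9549.0/12 = 795.75 kip·ft.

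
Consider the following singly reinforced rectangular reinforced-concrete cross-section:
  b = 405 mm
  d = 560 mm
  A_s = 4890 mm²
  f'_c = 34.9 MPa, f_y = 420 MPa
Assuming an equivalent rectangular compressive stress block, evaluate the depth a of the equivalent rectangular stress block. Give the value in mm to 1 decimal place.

T = A_s f_y = 4890 × 420 = 2053800 N = 2053.8 kN.
Setting C = 0.85 f'_c a b equal to T: a = 2053800/(0.85 × 34.9 × 405) = 170.9 mm.

a ≈ 170.9 mm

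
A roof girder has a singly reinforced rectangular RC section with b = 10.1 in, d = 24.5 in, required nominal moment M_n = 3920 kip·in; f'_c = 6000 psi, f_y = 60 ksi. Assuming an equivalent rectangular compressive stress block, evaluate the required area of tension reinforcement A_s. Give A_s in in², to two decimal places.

From M_n = 0.85 f'_c a b (d − a/2):
a = d − √(d² − 2M_n/(0.85 f'_c b)) = 24.5 − √(24.5² − 2 × 3920/(0.85 × 6 × 10.1)) = 3.333 in.
A_s = 0.85 f'_c a b / f_y = 0.85 × 6 × 3.333 × 10.1 / 60 = 2.861 in².

A_s ≈ 2.86 in²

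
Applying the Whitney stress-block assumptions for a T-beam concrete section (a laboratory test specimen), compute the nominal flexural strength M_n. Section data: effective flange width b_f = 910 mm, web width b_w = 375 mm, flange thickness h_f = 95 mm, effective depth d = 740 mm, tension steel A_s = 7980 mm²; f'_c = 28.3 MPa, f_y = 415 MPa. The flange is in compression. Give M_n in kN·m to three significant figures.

Tension: T = A_s f_y = 7980 × 415 = 3311700 N.
Try a within the flange: a = T/(0.85 f'_c b_f) = 3311700/(0.85 × 28.3 × 910) = 151.29 mm.
a = 151.29 > h_f = 95 mm: the block extends into the web. Split into flange-overhang and web parts.
C_f = 0.85 f'_c (b_f − b_w) h_f = 0.85 × 28.3 × (910 − 375) × 95 = 1222595 N.
Remaining web compression depth: a_w = (T − C_f)/(0.85 f'_c b_w) = (3311700 − 1222595)/(0.85 × 28.3 × 375) = 231.59 mm.
M_n = C_f(d − h_f/2) + (T − C_f)(d − a_w/2) = 1222595 × (740 − 47.5) + 2089105 × (740 − 115.795) = 846.65 + 1304.03 = 2150.68 × 10⁶ N·mm.
M_n = 2150.68 kN·m.

M_n ≈ 2150 kN·m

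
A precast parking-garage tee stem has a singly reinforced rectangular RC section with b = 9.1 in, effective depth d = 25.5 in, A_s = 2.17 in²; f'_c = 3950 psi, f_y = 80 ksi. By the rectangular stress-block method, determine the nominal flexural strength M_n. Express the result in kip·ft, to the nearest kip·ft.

M_n ≈ 328 kip·ft

T = A_s f_y = 2.17 × 80 = 173.6 kips.
a = T/(0.85 f'_c b) = 173.6/(0.85 × 3.95 × 9.1) = 5.682 in.
M_n = T(d − a/2) = 173.6 × (25.5 − 2.841) = 3933.6 kip·in = 3933.6/12 = 327.80 kip·ft.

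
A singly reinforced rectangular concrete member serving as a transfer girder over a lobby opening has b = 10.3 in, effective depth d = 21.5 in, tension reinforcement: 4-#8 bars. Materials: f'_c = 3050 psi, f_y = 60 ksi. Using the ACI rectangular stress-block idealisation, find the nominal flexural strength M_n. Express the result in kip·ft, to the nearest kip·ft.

A_s = 4 × 0.79 = 3.16 in².
T = A_s f_y = 3.16 × 60 = 189.6 kips.
a = T/(0.85 f'_c b) = 189.6/(0.85 × 3.05 × 10.3) = 7.100 in.
M_n = T(d − a/2) = 189.6 × (21.5 − 3.55) = 3403.3 kip·in = 3403.3/12 = 283.61 kip·ft.

M_n ≈ 284 kip·ft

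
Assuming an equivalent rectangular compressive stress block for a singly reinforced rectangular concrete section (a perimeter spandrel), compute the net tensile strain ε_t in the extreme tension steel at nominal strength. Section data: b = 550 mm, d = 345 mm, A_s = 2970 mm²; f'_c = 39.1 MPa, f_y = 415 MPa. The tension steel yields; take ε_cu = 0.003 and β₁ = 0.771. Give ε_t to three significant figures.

ε_t ≈ 0.00883

a = A_s f_y/(0.85 f'_c b) = 67.43 mm.
β₁ = 0.771, so c = a/β₁ = 67.43/0.771 = 87.46 mm.
From the linear strain diagram with ε_cu = 0.003: ε_t = 0.003 (d − c)/c = 0.003 × (345 − 87.46)/87.46 = 0.00883.
Since ε_t ≥ 0.005, the section is tension-controlled.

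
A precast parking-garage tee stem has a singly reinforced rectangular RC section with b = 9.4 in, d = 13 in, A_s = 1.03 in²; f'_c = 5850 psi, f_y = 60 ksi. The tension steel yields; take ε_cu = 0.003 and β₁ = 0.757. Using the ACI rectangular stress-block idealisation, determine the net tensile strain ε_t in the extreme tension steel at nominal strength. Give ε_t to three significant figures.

a = A_s f_y/(0.85 f'_c b) = 1.322 in.
β₁ = 0.757, so c = a/β₁ = 1.322/0.757 = 1.746 in.
From the linear strain diagram with ε_cu = 0.003: ε_t = 0.003 (d − c)/c = 0.003 × (13 − 1.746)/1.746 = 0.0193.
Since ε_t ≥ 0.005, the section is tension-controlled.

ε_t ≈ 0.0193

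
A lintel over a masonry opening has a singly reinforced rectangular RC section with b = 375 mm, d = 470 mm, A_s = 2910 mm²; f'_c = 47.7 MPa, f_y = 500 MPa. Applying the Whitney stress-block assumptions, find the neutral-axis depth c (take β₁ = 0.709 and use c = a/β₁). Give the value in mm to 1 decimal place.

T = A_s f_y = 2910 × 500 = 1455000 N = 1455 kN.
Setting C = 0.85 f'_c a b equal to T: a = 1455000/(0.85 × 47.7 × 375) = 95.696 mm.
With β₁ = 0.709, c = a/β₁ = 95.696/0.709 = 135.0 mm.

c ≈ 135.0 mm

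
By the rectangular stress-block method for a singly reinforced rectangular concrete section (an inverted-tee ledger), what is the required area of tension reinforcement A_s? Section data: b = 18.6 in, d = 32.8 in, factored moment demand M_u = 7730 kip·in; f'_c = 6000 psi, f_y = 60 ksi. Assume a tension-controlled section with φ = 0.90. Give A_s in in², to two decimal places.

A_s ≈ 4.57 in²

M_n = M_u/φ = 7730/0.90 = 8588.89 kip·in.
From M_n = 0.85 f'_c a b (d − a/2):
a = d − √(d² − 2M_n/(0.85 f'_c b)) = 32.8 − √(32.8² − 2 × 8588.89/(0.85 × 6 × 18.6)) = 2.888 in.
A_s = 0.85 f'_c a b / f_y = 0.85 × 6 × 2.888 × 18.6 / 60 = 4.566 in².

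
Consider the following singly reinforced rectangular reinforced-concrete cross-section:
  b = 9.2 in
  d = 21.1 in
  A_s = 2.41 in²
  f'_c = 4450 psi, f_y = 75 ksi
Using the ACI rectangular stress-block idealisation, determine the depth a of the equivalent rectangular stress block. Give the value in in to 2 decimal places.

a ≈ 5.19 in

T = A_s f_y = 2.41 × 75 = 180.75 kips.
a = T/(0.85 f'_c b) = 180.75/(0.85 × 4.45 × 9.2) = 5.19 in.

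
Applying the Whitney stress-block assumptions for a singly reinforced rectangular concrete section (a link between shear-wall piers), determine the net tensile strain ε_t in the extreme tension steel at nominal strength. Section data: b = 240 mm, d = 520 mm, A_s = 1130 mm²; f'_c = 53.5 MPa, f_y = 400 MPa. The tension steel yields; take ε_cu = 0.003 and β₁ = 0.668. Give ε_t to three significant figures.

ε_t ≈ 0.0222

a = A_s f_y/(0.85 f'_c b) = 41.41 mm.
β₁ = 0.668, so c = a/β₁ = 41.41/0.668 = 61.99 mm.
From the linear strain diagram with ε_cu = 0.003: ε_t = 0.003 (d − c)/c = 0.003 × (520 − 61.99)/61.99 = 0.0222.
Since ε_t ≥ 0.005, the section is tension-controlled.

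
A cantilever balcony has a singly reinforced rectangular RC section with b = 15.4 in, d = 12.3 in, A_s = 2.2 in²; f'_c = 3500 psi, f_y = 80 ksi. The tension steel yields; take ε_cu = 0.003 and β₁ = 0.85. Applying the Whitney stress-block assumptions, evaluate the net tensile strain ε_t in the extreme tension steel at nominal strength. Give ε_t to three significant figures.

ε_t ≈ 0.00516

a = A_s f_y/(0.85 f'_c b) = 3.842 in.
β₁ = 0.85, so c = a/β₁ = 3.842/0.85 = 4.520 in.
From the linear strain diagram with ε_cu = 0.003: ε_t = 0.003 (d − c)/c = 0.003 × (12.3 − 4.520)/4.520 = 0.00516.
Since ε_t ≥ 0.005, the section is tension-controlled.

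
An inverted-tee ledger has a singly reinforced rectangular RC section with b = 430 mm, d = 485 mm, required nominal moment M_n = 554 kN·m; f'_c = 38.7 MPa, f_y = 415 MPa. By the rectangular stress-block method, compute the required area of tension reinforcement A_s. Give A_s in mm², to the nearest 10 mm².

With M_n = 0.85 f'_c a b (d − a/2), solve the quadratic for a:
a = d − √(d² − 2M_n/(0.85 f'_c b)) = 485 − √(485² − 2 × 554×10⁶/(0.85 × 38.7 × 430)) = 88.90 mm.
A_s = 0.85 f'_c a b / f_y = 0.85 × 38.7 × 88.90 × 430 / 415 = 3030.1 mm².

A_s ≈ 3030 mm²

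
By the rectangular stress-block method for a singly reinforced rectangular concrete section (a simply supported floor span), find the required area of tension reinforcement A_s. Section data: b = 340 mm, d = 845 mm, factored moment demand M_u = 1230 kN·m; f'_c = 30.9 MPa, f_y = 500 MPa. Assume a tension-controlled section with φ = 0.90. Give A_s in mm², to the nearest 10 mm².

M_n = M_u/φ = 1230/0.90 = 1366.67 kN·m.
With M_n = 0.85 f'_c a b (d − a/2), solve the quadratic for a:
a = d − √(d² − 2M_n/(0.85 f'_c b)) = 845 − √(845² − 2 × 1366.67×10⁶/(0.85 × 30.9 × 340)) = 206.30 mm.
A_s = 0.85 f'_c a b / f_y = 0.85 × 30.9 × 206.30 × 340 / 500 = 3684.6 mm².

A_s ≈ 3680 mm²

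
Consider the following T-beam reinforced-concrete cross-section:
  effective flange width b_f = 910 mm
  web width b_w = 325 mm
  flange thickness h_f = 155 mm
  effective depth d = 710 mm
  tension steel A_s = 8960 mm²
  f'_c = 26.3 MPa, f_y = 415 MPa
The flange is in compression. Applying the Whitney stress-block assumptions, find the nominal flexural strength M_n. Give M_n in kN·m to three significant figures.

M_n ≈ 2290 kN·m

Tension: T = A_s f_y = 8960 × 415 = 3718400 N.
Try a within the flange: a = T/(0.85 f'_c b_f) = 3718400/(0.85 × 26.3 × 910) = 182.78 mm.
a = 182.78 > h_f = 155 mm: the block extends into the web. Split into flange-overhang and web parts.
C_f = 0.85 f'_c (b_f − b_w) h_f = 0.85 × 26.3 × (910 − 325) × 155 = 2027040 N.
Remaining web compression depth: a_w = (T − C_f)/(0.85 f'_c b_w) = (3718400 − 2027040)/(0.85 × 26.3 × 325) = 232.80 mm.
M_n = C_f(d − h_f/2) + (T − C_f)(d − a_w/2) = 2027040 × (710 − 77.5) + 1691360 × (710 − 116.4) = 1282.10 + 1003.99 = 2286.09 × 10⁶ N·mm.
M_n = 2286.09 kN·m.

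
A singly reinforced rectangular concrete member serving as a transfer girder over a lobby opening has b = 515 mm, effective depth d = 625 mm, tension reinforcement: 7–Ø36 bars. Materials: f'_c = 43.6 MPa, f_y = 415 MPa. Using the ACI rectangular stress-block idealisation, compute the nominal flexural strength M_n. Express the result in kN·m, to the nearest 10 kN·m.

A_s = 7 × 1018 = 7126 mm².
T = A_s f_y = 7126 × 415 = 2957290 N = 2957.29 kN.
From C = T: a = T/(0.85 f'_c b) = 2957290/(0.85 × 43.6 × 515) = 154.95 mm.
M_n = T(d − a/2) = 2957.29 kN × (625 − 77.475) mm = 1619.19 kN·m.

M_n ≈ 1620 kN·m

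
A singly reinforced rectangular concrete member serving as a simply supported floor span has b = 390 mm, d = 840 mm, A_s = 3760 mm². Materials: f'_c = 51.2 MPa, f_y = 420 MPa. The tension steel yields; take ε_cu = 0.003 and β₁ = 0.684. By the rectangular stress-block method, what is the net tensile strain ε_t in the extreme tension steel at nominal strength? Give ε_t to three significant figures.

ε_t ≈ 0.0155

a = A_s f_y/(0.85 f'_c b) = 93.04 mm.
β₁ = 0.684, so c = a/β₁ = 93.04/0.684 = 136.02 mm.
From the linear strain diagram with ε_cu = 0.003: ε_t = 0.003 (d − c)/c = 0.003 × (840 − 136.02)/136.02 = 0.0155.
Since ε_t ≥ 0.005, the section is tension-controlled.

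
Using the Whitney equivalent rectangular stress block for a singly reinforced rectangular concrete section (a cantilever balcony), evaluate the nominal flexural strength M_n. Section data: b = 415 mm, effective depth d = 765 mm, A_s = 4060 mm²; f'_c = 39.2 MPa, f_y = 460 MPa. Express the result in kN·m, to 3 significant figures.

T = A_s f_y = 4060 × 460 = 1867600 N = 1867.6 kN.
From C = T: a = T/(0.85 f'_c b) = 1867600/(0.85 × 39.2 × 415) = 135.06 mm.
M_n = T(d − a/2) = 1867.6 kN × (765 − 67.53) mm = 1302.59 kN·m.

M_n ≈ 1300 kN·m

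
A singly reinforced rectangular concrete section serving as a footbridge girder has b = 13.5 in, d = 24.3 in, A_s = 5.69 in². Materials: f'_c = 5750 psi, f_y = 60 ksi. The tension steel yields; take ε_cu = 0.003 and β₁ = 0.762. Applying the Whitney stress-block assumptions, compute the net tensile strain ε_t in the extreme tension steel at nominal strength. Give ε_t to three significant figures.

ε_t ≈ 0.00774

a = A_s f_y/(0.85 f'_c b) = 5.174 in.
β₁ = 0.762, so c = a/β₁ = 5.174/0.762 = 6.790 in.
From the linear strain diagram with ε_cu = 0.003: ε_t = 0.003 (d − c)/c = 0.003 × (24.3 − 6.790)/6.790 = 0.00774.
Since ε_t ≥ 0.005, the section is tension-controlled.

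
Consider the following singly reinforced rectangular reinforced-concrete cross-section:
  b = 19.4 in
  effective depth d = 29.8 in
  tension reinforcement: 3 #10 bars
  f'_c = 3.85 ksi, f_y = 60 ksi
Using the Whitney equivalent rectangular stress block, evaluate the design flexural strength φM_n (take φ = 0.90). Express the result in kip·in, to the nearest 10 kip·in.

φM_n ≈ 5760 kip·in

A_s = 3 × 1.27 = 3.81 in².
T = A_s f_y = 3.81 × 60 = 228.6 kips.
a = T/(0.85 f'_c b) = 228.6/(0.85 × 3.85 × 19.4) = 3.601 in.
M_n = T(d − a/2) = 228.6 × (29.8 − 1.8005) = 6400.7 kip·in.
φM_n = 0.90 × 6400.7 = 5760.6 kip·in.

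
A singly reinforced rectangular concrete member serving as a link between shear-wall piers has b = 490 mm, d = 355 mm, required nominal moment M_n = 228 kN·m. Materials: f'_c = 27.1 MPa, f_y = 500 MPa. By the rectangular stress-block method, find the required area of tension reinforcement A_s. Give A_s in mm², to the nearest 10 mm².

A_s ≈ 1410 mm²

With M_n = 0.85 f'_c a b (d − a/2), solve the quadratic for a:
a = d − √(d² − 2M_n/(0.85 f'_c b)) = 355 − √(355² − 2 × 228×10⁶/(0.85 × 27.1 × 490)) = 62.38 mm.
A_s = 0.85 f'_c a b / f_y = 0.85 × 27.1 × 62.38 × 490 / 500 = 1408.2 mm².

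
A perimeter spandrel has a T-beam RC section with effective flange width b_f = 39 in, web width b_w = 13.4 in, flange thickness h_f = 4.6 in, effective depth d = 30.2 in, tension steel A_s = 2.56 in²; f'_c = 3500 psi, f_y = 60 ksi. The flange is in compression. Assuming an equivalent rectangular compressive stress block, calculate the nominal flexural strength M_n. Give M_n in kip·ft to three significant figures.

M_n ≈ 378 kip·ft

Tension: T = A_s f_y = 2.56 × 60 = 153.6 kips.
Try a within the flange: a = T/(0.85 f'_c b_f) = 153.6/(0.85 × 3.5 × 39) = 1.324 in.
Since a = 1.324 ≤ h_f = 4.6 in, the stress block lies entirely in the flange; analyse as a rectangular beam of width b_f.
M_n = T(d − a/2) = 153.6 × (30.2 − 0.662) = 4537.0 kip·in.
M_n = 4537.0/12 = 378.08 kip·ft.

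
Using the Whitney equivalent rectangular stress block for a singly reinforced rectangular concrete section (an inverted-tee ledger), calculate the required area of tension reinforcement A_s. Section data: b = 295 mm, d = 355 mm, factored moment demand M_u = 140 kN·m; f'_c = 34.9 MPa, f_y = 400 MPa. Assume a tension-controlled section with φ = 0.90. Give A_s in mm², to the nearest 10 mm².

M_n = M_u/φ = 140/0.90 = 155.556 kN·m.
With M_n = 0.85 f'_c a b (d − a/2), solve the quadratic for a:
a = d − √(d² − 2M_n/(0.85 f'_c b)) = 355 − √(355² − 2 × 155.556×10⁶/(0.85 × 34.9 × 295)) = 54.21 mm.
A_s = 0.85 f'_c a b / f_y = 0.85 × 34.9 × 54.21 × 295 / 400 = 1186.0 mm².

A_s ≈ 1190 mm²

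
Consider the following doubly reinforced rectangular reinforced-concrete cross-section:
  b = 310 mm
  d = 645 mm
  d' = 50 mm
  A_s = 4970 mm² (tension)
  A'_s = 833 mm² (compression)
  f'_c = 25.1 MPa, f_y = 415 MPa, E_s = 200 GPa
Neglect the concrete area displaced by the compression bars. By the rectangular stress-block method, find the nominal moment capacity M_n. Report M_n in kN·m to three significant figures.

M_n ≈ 1090 kN·m

Assume both tension and compression steel yield.
Net tension couple steel: A_s − A'_s = 4137 mm².
a = (A_s − A'_s) f_y / (0.85 f'_c b) = 1716855/(0.85 × 25.1 × 310) = 259.58 mm.
c = a/β₁ = 259.58/0.85 = 305.39 mm; ε'_s = 0.003(c − d')/c = 0.0025 ≥ f_y/E_s = 0.0021, so compression steel does yield.
M_n = (A_s − A'_s) f_y (d − a/2) + A'_s f_y (d − d') = [1716855 × (645 − 129.79) + 345695 × (645 − 50)] × 10⁻⁶ = 884.54 + 205.69 = 1090.23 kN·m.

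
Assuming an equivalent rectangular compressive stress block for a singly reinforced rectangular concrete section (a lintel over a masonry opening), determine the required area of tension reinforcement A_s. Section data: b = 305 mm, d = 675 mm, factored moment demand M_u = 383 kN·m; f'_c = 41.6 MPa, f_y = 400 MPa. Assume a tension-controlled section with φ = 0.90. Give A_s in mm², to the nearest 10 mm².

M_n = M_u/φ = 383/0.90 = 425.556 kN·m.
With M_n = 0.85 f'_c a b (d − a/2), solve the quadratic for a:
a = d − √(d² − 2M_n/(0.85 f'_c b)) = 675 − √(675² − 2 × 425.556×10⁶/(0.85 × 41.6 × 305)) = 61.24 mm.
A_s = 0.85 f'_c a b / f_y = 0.85 × 41.6 × 61.24 × 305 / 400 = 1651.2 mm².

A_s ≈ 1650 mm²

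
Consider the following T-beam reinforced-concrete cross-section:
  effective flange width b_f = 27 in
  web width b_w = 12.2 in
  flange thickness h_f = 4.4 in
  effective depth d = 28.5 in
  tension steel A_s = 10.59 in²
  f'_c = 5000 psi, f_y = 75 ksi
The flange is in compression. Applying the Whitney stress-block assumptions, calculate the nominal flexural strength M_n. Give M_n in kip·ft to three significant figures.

Tension: T = A_s f_y = 10.59 × 75 = 794.25 kips.
Try a within the flange: a = T/(0.85 f'_c b_f) = 794.25/(0.85 × 5 × 27) = 6.922 in.
a = 6.922 > h_f = 4.4 in: the block extends into the web. Split into flange-overhang and web parts.
C_f = 0.85 f'_c (b_f − b_w) h_f = 0.85 × 5 × (27 − 12.2) × 4.4 = 276.8 kips.
Remaining web compression depth: a_w = (T − C_f)/(0.85 f'_c b_w) = (794.25 − 276.8)/(0.85 × 5 × 12.2) = 9.980 in.
M_n = C_f(d − h_f/2) + (T − C_f)(d − a_w/2) = 276.8 × (28.5 − 2.2) + 517.45 × (28.5 − 4.99) = 7279.8 + 12165.2 = 19445.0 kip·in.
M_n = 19445.0/12 = 1620.42 kip·ft.

M_n ≈ 1620 kip·ft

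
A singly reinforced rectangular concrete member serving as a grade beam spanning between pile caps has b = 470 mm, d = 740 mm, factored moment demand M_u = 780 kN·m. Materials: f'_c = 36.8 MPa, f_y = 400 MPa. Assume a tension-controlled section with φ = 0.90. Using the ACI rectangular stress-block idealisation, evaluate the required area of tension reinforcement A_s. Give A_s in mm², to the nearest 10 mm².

M_n = M_u/φ = 780/0.90 = 866.667 kN·m.
With M_n = 0.85 f'_c a b (d − a/2), solve the quadratic for a:
a = d − √(d² − 2M_n/(0.85 f'_c b)) = 740 − √(740² − 2 × 866.667×10⁶/(0.85 × 36.8 × 470)) = 84.49 mm.
A_s = 0.85 f'_c a b / f_y = 0.85 × 36.8 × 84.49 × 470 / 400 = 3105.3 mm².

A_s ≈ 3110 mm²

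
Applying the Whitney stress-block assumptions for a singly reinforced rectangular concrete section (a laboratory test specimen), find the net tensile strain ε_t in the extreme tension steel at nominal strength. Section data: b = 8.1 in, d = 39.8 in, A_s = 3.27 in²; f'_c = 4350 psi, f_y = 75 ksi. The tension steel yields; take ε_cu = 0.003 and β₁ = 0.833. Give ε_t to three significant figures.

a = A_s f_y/(0.85 f'_c b) = 8.189 in.
β₁ = 0.833, so c = a/β₁ = 8.189/0.833 = 9.831 in.
From the linear strain diagram with ε_cu = 0.003: ε_t = 0.003 (d − c)/c = 0.003 × (39.8 − 9.831)/9.831 = 0.00915.
Since ε_t ≥ 0.005, the section is tension-controlled.

ε_t ≈ 0.00915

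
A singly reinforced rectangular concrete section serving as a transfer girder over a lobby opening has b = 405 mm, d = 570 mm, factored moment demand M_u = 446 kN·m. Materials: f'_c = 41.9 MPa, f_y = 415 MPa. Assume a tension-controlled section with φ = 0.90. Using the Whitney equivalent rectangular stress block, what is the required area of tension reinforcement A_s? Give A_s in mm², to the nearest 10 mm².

M_n = M_u/φ = 446/0.90 = 495.556 kN·m.
With M_n = 0.85 f'_c a b (d − a/2), solve the quadratic for a:
a = d − √(d² − 2M_n/(0.85 f'_c b)) = 570 − √(570² − 2 × 495.556×10⁶/(0.85 × 41.9 × 405)) = 63.85 mm.
A_s = 0.85 f'_c a b / f_y = 0.85 × 41.9 × 63.85 × 405 / 415 = 2219.2 mm².

A_s ≈ 2220 mm²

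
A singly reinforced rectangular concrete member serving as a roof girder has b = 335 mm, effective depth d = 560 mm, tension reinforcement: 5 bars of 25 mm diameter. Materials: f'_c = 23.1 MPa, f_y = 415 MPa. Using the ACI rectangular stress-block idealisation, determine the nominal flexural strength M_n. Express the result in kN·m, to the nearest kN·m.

M_n ≈ 492 kN·m

A_s = 5 × 491 = 2455 mm².
T = A_s f_y = 2455 × 415 = 1018825 N = 1018.825 kN.
From C = T: a = T/(0.85 f'_c b) = 1018825/(0.85 × 23.1 × 335) = 154.89 mm.
M_n = T(d − a/2) = 1018.825 kN × (560 − 77.445) mm = 491.64 kN·m.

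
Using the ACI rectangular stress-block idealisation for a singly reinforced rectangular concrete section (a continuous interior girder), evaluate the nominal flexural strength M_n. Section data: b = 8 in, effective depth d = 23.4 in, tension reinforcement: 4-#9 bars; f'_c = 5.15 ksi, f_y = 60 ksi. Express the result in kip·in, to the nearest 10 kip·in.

M_n ≈ 4790 kip·in

A_s = 4 × 1 = 4 in².
T = A_s f_y = 4 × 60 = 240 kips.
a = T/(0.85 f'_c b) = 240/(0.85 × 5.15 × 8) = 6.853 in.
M_n = T(d − a/2) = 240 × (23.4 − 3.4265) = 4793.6 kip·in.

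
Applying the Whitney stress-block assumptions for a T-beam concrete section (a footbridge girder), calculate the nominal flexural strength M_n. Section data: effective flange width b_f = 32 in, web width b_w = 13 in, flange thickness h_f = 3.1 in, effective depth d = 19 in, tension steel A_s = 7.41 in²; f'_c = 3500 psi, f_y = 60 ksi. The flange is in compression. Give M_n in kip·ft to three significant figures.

M_n ≈ 603 kip·ft

Tension: T = A_s f_y = 7.41 × 60 = 444.6 kips.
Try a within the flange: a = T/(0.85 f'_c b_f) = 444.6/(0.85 × 3.5 × 32) = 4.670 in.
a = 4.670 > h_f = 3.1 in: the block extends into the web. Split into flange-overhang and web parts.
C_f = 0.85 f'_c (b_f − b_w) h_f = 0.85 × 3.5 × (32 − 13) × 3.1 = 175.2 kips.
Remaining web compression depth: a_w = (T − C_f)/(0.85 f'_c b_w) = (444.6 − 175.2)/(0.85 × 3.5 × 13) = 6.966 in.
M_n = C_f(d − h_f/2) + (T − C_f)(d − a_w/2) = 175.2 × (19 − 1.55) + 269.4 × (19 − 3.483) = 3057.2 + 4180.3 = 7237.5 kip·in.
M_n = 7237.5/12 = 603.13 kip·ft.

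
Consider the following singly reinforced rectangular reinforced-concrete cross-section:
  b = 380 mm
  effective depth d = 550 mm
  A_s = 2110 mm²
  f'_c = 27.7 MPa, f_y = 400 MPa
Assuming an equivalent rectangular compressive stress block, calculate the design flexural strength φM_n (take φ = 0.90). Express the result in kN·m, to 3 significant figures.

T = A_s f_y = 2110 × 400 = 844000 N = 844 kN.
From C = T: a = T/(0.85 f'_c b) = 844000/(0.85 × 27.7 × 380) = 94.33 mm.
M_n = T(d − a/2) = 844 kN × (550 − 47.165) mm = 424.39 kN·m.
φM_n = 0.90 × 424.39 = 381.95 kN·m.

φM_n ≈ 382 kN·m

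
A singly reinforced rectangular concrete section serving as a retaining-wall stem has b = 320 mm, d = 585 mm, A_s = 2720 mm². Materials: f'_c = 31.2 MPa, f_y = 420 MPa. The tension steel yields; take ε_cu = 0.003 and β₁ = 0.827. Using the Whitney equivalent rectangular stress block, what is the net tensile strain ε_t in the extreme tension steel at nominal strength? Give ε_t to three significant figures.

a = A_s f_y/(0.85 f'_c b) = 134.62 mm.
β₁ = 0.827, so c = a/β₁ = 134.62/0.827 = 162.78 mm.
From the linear strain diagram with ε_cu = 0.003: ε_t = 0.003 (d − c)/c = 0.003 × (585 − 162.78)/162.78 = 0.00778.
Since ε_t ≥ 0.005, the section is tension-controlled.

ε_t ≈ 0.00778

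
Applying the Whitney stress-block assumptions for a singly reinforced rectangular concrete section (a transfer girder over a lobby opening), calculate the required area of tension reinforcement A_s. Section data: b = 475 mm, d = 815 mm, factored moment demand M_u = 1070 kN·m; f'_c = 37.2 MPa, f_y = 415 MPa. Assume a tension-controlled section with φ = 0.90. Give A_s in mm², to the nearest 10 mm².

A_s ≈ 3750 mm²

M_n = M_u/φ = 1070/0.90 = 1188.89 kN·m.
With M_n = 0.85 f'_c a b (d − a/2), solve the quadratic for a:
a = d − √(d² − 2M_n/(0.85 f'_c b)) = 815 − √(815² − 2 × 1188.89×10⁶/(0.85 × 37.2 × 475)) = 103.72 mm.
A_s = 0.85 f'_c a b / f_y = 0.85 × 37.2 × 103.72 × 475 / 415 = 3753.8 mm².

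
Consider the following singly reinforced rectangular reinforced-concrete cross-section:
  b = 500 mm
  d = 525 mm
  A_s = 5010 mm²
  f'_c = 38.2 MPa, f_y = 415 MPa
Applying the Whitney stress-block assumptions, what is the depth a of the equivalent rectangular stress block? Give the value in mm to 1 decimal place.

T = A_s f_y = 5010 × 415 = 2079150 N = 2079.15 kN.
Setting C = 0.85 f'_c a b equal to T: a = 2079150/(0.85 × 38.2 × 500) = 128.1 mm.

a ≈ 128.1 mm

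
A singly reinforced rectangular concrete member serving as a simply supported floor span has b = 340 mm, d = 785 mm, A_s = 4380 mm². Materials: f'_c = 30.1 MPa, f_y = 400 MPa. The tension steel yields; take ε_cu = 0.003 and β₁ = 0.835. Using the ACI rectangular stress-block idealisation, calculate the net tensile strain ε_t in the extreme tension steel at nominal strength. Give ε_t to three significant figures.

ε_t ≈ 0.00676

a = A_s f_y/(0.85 f'_c b) = 201.40 mm.
β₁ = 0.835, so c = a/β₁ = 201.40/0.835 = 241.20 mm.
From the linear strain diagram with ε_cu = 0.003: ε_t = 0.003 (d − c)/c = 0.003 × (785 − 241.20)/241.20 = 0.00676.
Since ε_t ≥ 0.005, the section is tension-controlled.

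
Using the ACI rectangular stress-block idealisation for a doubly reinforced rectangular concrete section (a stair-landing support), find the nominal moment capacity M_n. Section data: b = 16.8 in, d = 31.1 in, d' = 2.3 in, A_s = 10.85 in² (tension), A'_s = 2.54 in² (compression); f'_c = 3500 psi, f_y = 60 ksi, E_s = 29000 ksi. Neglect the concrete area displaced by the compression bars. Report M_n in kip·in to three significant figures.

M_n ≈ 17400 kip·in

Assume both steels yield.
a = (A_s − A'_s) f_y/(0.85 f'_c b) = (10.85 − 2.54) × 60/(0.85 × 3.5 × 16.8) = 9.976 in.
c = a/β₁ = 9.976/0.85 = 11.736 in; ε'_s = 0.003(c − d')/c = 0.0024 ≥ ε_y = 0.0021, so the compression steel yields.
M_n = (A_s − A'_s) f_y (d − a/2) + A'_s f_y (d − d') = 498.6 × (31.1 − 4.988) + 152.4 × (31.1 − 2.3) = 13019.4 + 4389.1 = 17408.5 kip·in.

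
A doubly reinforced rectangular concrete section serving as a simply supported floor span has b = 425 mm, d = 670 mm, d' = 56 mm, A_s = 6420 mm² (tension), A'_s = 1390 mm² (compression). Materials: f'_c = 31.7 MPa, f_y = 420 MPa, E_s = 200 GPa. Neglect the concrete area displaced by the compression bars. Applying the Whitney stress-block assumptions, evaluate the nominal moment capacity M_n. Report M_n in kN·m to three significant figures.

Assume both tension and compression steel yield.
Net tension couple steel: A_s − A'_s = 5030 mm².
a = (A_s − A'_s) f_y / (0.85 f'_c b) = 2112600/(0.85 × 31.7 × 425) = 184.48 mm.
c = a/β₁ = 184.48/0.824 = 223.88 mm; ε'_s = 0.003(c − d')/c = 0.0022 ≥ f_y/E_s = 0.0021, so compression steel does yield.
M_n = (A_s − A'_s) f_y (d − a/2) + A'_s f_y (d − d') = [2112600 × (670 − 92.24) + 583800 × (670 − 56)] × 10⁻⁶ = 1220.58 + 358.45 = 1579.03 kN·m.

M_n ≈ 1580 kN·m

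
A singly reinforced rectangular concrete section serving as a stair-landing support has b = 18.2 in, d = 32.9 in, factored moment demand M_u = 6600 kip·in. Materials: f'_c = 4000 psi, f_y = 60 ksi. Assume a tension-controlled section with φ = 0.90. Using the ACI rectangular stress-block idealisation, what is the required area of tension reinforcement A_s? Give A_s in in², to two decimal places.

M_n = M_u/φ = 6600/0.90 = 7333.33 kip·in.
From M_n = 0.85 f'_c a b (d − a/2):
a = d − √(d² − 2M_n/(0.85 f'_c b)) = 32.9 − √(32.9² − 2 × 7333.33/(0.85 × 4 × 18.2)) = 3.824 in.
A_s = 0.85 f'_c a b / f_y = 0.85 × 4 × 3.824 × 18.2 / 60 = 3.944 in².

A_s ≈ 3.94 in²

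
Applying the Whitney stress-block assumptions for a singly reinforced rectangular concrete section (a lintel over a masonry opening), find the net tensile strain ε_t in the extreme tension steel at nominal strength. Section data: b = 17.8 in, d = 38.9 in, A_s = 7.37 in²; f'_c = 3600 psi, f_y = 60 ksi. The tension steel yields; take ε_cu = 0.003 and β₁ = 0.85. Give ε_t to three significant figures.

ε_t ≈ 0.00922

a = A_s f_y/(0.85 f'_c b) = 8.119 in.
β₁ = 0.85, so c = a/β₁ = 8.119/0.85 = 9.552 in.
From the linear strain diagram with ε_cu = 0.003: ε_t = 0.003 (d − c)/c = 0.003 × (38.9 − 9.552)/9.552 = 0.00922.
Since ε_t ≥ 0.005, the section is tension-controlled.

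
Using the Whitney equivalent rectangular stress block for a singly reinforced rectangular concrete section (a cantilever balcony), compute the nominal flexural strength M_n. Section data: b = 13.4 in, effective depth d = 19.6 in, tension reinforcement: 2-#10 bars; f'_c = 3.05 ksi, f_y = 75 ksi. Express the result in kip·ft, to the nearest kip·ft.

A_s = 2 × 1.27 = 2.54 in².
T = A_s f_y = 2.54 × 75 = 190.5 kips.
a = T/(0.85 f'_c b) = 190.5/(0.85 × 3.05 × 13.4) = 5.484 in.
M_n = T(d − a/2) = 190.5 × (19.6 − 2.742) = 3211.4 kip·in = 3211.4/12 = 267.62 kip·ft.

M_n ≈ 268 kip·ft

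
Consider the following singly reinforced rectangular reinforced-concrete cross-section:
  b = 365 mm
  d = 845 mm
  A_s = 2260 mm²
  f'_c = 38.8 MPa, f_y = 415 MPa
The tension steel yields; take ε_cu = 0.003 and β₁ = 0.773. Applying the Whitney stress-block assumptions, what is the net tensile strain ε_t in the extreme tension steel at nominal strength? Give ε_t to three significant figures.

ε_t ≈ 0.0222

a = A_s f_y/(0.85 f'_c b) = 77.91 mm.
β₁ = 0.773, so c = a/β₁ = 77.91/0.773 = 100.79 mm.
From the linear strain diagram with ε_cu = 0.003: ε_t = 0.003 (d − c)/c = 0.003 × (845 − 100.79)/100.79 = 0.0222.
Since ε_t ≥ 0.005, the section is tension-controlled.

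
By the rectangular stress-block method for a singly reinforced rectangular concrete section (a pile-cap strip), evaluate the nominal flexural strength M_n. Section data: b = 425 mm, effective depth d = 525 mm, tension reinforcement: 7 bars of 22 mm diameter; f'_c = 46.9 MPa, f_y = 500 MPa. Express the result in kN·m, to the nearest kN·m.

A_s = 7 × 380 = 2660 mm².
T = A_s f_y = 2660 × 500 = 1330000 N = 1330 kN.
From C = T: a = T/(0.85 f'_c b) = 1330000/(0.85 × 46.9 × 425) = 78.50 mm.
M_n = T(d − a/2) = 1330 kN × (525 − 39.25) mm = 646.05 kN·m.

M_n ≈ 646 kN·m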